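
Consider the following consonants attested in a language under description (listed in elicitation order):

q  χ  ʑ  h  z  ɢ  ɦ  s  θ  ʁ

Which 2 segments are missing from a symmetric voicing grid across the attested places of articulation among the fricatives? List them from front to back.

Voiceless: /θ/ (dental), /s/ (alveolar), /χ/ (uvular), /h/ (glottal).
Voiced: /z/ (alveolar), /ʑ/ (alveolo-palatal), /ʁ/ (uvular), /ɦ/ (glottal).
Gaps, from front to back: dental lacks voiced (/ð/); alveolo-palatal lacks voiceless (/ɕ/).

/ð/, /ɕ/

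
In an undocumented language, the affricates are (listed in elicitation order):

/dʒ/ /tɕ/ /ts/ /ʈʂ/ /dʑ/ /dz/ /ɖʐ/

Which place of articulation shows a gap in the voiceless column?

postalveolar

place of articulation  voiceless  voiced  
alveolar          ts        dz      
postalveolar      —         dʒ      
retroflex         ʈʂ        ɖʐ      
alveolo-palatal   tɕ        dʑ      
Every place of articulation has a voiceless member except postalveolar, where /tʃ/ would be expected.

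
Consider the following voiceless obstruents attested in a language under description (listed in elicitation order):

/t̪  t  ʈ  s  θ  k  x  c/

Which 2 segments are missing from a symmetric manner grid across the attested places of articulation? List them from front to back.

dental: stop /t̪/, fricative /θ/.
alveolar: stop /t/, fricative /s/.
retroflex: stop /ʈ/, fricative —.
palatal: stop /c/, fricative —.
velar: stop /k/, fricative /x/.
Gaps, from front to back: retroflex lacks fricative (/ʂ/); palatal lacks fricative (/ç/).

/ʂ/, /ç/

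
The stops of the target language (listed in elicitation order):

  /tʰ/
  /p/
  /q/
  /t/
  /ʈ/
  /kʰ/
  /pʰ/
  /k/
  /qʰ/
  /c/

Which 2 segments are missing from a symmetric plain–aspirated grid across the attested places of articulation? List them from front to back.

bilabial: plain /p/, aspirated /pʰ/.
alveolar: plain /t/, aspirated /tʰ/.
retroflex: plain /ʈ/, aspirated —.
palatal: plain /c/, aspirated —.
velar: plain /k/, aspirated /kʰ/.
uvular: plain /q/, aspirated /qʰ/.
Gaps, from front to back: retroflex lacks aspirated (/ʈʰ/); palatal lacks aspirated (/cʰ/).

/ʈʰ/, /cʰ/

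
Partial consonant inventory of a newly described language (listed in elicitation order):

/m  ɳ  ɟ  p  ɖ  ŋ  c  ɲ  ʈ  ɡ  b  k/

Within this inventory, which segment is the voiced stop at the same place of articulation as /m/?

/b/

/m/ is a bilabial nasal.
The voiced stop at the same place is a voiced bilabial stop — in this inventory, /b/.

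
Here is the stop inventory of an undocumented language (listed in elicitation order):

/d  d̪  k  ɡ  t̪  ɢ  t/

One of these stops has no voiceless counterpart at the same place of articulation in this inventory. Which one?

/ɢ/

Dental: /t̪/ ~ /d̪/
Alveolar: /t/ ~ /d/
Velar: /k/ ~ /ɡ/
Uvular: only /ɢ/ (voiced); no voiceless partner.
So /ɢ/ is the unpaired segment.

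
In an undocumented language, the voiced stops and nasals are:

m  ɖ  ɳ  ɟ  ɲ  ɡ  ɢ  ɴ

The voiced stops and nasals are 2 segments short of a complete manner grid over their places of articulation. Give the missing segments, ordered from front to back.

/b/, /ŋ/

Oral stop: /ɖ/ (retroflex), /ɟ/ (palatal), /ɡ/ (velar), /ɢ/ (uvular).
Nasal: /m/ (bilabial), /ɳ/ (retroflex), /ɲ/ (palatal), /ɴ/ (uvular).
Gaps, from front to back: bilabial lacks oral stop (/b/); velar lacks nasal (/ŋ/).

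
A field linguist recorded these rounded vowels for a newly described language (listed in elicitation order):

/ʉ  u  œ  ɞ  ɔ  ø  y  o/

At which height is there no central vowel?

high-mid

height            front     central   back    
high              y         ʉ         u       
high-mid          ø         —         o       
low-mid           œ         ɞ         ɔ       
Every height has a central member except high-mid, where /ɵ/ would be expected.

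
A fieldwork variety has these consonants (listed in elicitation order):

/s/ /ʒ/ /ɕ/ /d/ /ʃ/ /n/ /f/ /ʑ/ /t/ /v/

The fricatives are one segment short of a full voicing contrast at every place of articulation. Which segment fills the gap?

/z/

Voiceless: /f/ (labiodental), /s/ (alveolar), /ʃ/ (postalveolar), /ɕ/ (alveolo-palatal).
Voiced: /v/ (labiodental), /ʒ/ (postalveolar), /ʑ/ (alveolo-palatal).
The alveolar row has no voiced member, so the gap is the voiced alveolar fricative /z/.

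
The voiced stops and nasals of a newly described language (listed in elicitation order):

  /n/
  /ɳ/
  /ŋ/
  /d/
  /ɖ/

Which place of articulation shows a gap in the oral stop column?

velar

alveolar: oral stop /d/, nasal /n/.
retroflex: oral stop /ɖ/, nasal /ɳ/.
velar: oral stop —, nasal /ŋ/.
Every place of articulation has an oral stop member except velar, where /ɡ/ would be expected.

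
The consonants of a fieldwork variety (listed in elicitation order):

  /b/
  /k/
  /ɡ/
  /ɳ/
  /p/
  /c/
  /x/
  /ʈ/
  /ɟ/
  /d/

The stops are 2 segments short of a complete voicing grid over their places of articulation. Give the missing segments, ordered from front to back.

/t/, /ɖ/

Voiceless: /p/ (bilabial), /ʈ/ (retroflex), /c/ (palatal), /k/ (velar).
Voiced: /b/ (bilabial), /d/ (alveolar), /ɟ/ (palatal), /ɡ/ (velar).
Gaps, from front to back: alveolar lacks voiceless (/t/); retroflex lacks voiced (/ɖ/).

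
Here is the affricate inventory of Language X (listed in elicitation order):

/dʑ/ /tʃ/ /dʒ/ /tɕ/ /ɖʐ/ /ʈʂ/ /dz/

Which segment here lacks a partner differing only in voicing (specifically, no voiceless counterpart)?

Postalveolar: /tʃ/ ~ /dʒ/
Retroflex: /ʈʂ/ ~ /ɖʐ/
Alveolo-palatal: /tɕ/ ~ /dʑ/
Alveolar: only /dz/ (voiced); no voiceless partner.
So /dz/ is the unpaired segment.

/dz/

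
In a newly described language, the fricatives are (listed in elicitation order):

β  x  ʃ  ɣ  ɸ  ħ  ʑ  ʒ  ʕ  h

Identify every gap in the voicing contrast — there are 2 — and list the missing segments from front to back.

/ɕ/, /ɦ/

Voiceless: /ɸ/ (bilabial), /ʃ/ (postalveolar), /x/ (velar), /ħ/ (pharyngeal), /h/ (glottal).
Voiced: /β/ (bilabial), /ʒ/ (postalveolar), /ʑ/ (alveolo-palatal), /ɣ/ (velar), /ʕ/ (pharyngeal).
Gaps, from front to back: alveolo-palatal lacks voiceless (/ɕ/); glottal lacks voiced (/ɦ/).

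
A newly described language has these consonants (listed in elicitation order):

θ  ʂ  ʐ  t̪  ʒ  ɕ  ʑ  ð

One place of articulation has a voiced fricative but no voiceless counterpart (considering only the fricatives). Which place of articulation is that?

dental: voiceless /θ/, voiced /ð/.
postalveolar: voiceless —, voiced /ʒ/.
retroflex: voiceless /ʂ/, voiced /ʐ/.
alveolo-palatal: voiceless /ɕ/, voiced /ʑ/.
Every place of articulation has a voiceless member except postalveolar, where /ʃ/ would be expected.

postalveolar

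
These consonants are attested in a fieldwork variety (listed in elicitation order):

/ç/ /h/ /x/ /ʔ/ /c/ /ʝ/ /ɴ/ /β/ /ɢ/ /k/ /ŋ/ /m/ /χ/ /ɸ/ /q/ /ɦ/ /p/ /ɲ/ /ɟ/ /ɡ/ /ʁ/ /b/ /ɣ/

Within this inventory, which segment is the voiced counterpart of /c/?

/c/ is a voiceless palatal stop.
The voiced counterpart is a voiced palatal stop — in this inventory, /ɟ/.

/ɟ/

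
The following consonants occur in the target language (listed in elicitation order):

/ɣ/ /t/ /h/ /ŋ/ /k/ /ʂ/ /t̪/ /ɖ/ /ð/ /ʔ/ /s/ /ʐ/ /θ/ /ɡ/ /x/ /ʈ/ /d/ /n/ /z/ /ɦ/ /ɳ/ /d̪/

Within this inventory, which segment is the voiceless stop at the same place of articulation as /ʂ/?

/ʂ/ is a voiceless retroflex fricative.
The voiceless stop at the same place is a voiceless retroflex stop — in this inventory, /ʈ/.

/ʈ/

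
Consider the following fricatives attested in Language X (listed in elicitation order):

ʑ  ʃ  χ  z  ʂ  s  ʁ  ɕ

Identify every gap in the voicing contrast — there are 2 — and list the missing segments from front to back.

/ʒ/, /ʐ/

Voiceless: /s/ (alveolar), /ʃ/ (postalveolar), /ʂ/ (retroflex), /ɕ/ (alveolo-palatal), /χ/ (uvular).
Voiced: /z/ (alveolar), /ʑ/ (alveolo-palatal), /ʁ/ (uvular).
Gaps, from front to back: postalveolar lacks voiced (/ʒ/); retroflex lacks voiced (/ʐ/).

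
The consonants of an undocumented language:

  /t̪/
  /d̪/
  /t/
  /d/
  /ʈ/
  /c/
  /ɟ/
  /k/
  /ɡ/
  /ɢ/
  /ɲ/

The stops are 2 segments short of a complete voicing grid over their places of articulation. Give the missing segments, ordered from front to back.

/ɖ/, /q/

dental: voiceless /t̪/, voiced /d̪/.
alveolar: voiceless /t/, voiced /d/.
retroflex: voiceless /ʈ/, voiced —.
palatal: voiceless /c/, voiced /ɟ/.
velar: voiceless /k/, voiced /ɡ/.
uvular: voiceless —, voiced /ɢ/.
Gaps, from front to back: retroflex lacks voiced (/ɖ/); uvular lacks voiceless (/q/).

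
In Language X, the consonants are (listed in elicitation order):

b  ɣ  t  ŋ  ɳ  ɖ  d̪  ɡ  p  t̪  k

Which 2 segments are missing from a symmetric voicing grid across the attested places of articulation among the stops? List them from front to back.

Voiceless: /p/ (bilabial), /t̪/ (dental), /t/ (alveolar), /k/ (velar).
Voiced: /b/ (bilabial), /d̪/ (dental), /ɖ/ (retroflex), /ɡ/ (velar).
Gaps, from front to back: alveolar lacks voiced (/d/); retroflex lacks voiceless (/ʈ/).

/d/, /ʈ/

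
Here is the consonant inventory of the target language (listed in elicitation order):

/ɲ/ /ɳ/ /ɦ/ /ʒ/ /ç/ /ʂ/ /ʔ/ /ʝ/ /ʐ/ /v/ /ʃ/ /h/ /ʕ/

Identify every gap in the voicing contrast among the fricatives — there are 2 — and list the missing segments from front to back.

labiodental: voiceless —, voiced /v/.
postalveolar: voiceless /ʃ/, voiced /ʒ/.
retroflex: voiceless /ʂ/, voiced /ʐ/.
palatal: voiceless /ç/, voiced /ʝ/.
pharyngeal: voiceless —, voiced /ʕ/.
glottal: voiceless /h/, voiced /ɦ/.
Gaps, from front to back: labiodental lacks voiceless (/f/); pharyngeal lacks voiceless (/ħ/).

/f/, /ħ/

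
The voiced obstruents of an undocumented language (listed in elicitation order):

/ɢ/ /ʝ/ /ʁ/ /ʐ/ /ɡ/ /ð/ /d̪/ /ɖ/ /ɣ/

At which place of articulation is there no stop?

palatal

Stop: /d̪/ (dental), /ɖ/ (retroflex), /ɡ/ (velar), /ɢ/ (uvular).
Fricative: /ð/ (dental), /ʐ/ (retroflex), /ʝ/ (palatal), /ɣ/ (velar), /ʁ/ (uvular).
Every place of articulation has a stop member except palatal, where /ɟ/ would be expected.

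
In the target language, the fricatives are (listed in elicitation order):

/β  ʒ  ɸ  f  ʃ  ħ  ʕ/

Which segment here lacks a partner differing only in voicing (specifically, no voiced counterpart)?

/f/

Bilabial: /ɸ/ ~ /β/
Postalveolar: /ʃ/ ~ /ʒ/
Pharyngeal: /ħ/ ~ /ʕ/
Labiodental: only /f/ (voiceless); no voiced partner.
So /f/ is the unpaired segment.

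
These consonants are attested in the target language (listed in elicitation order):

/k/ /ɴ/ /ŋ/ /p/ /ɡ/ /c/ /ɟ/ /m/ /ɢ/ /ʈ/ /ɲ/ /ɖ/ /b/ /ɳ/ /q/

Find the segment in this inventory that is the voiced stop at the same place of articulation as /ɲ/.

/ɟ/

/ɲ/ is a palatal nasal.
The voiced stop at the same place is a voiced palatal stop — in this inventory, /ɟ/.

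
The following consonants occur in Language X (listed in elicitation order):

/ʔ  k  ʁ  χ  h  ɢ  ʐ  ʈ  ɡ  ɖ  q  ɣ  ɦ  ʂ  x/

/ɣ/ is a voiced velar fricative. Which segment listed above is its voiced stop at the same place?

/ɡ/

The voiced stop at the same place is a voiced velar stop — in this inventory, /ɡ/.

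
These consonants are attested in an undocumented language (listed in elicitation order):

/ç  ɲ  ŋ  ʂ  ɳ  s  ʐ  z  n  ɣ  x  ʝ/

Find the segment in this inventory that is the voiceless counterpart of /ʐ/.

/ʐ/ is a voiced retroflex fricative.
The voiceless counterpart is a voiceless retroflex fricative — in this inventory, /ʂ/.

/ʂ/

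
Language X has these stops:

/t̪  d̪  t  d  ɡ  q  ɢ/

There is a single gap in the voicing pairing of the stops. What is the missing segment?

place of articulation  voiceless  voiced  
dental            t̪        d̪      
alveolar          t         d       
velar             —         ɡ       
uvular            q         ɢ       
The velar row has no voiceless member, so the gap is the voiceless velar stop /k/.

/k/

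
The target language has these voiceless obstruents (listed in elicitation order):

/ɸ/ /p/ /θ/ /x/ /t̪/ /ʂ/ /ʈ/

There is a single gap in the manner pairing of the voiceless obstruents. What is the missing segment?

/k/

place of articulation  stop      fricative
bilabial          p         ɸ       
dental            t̪        θ       
retroflex         ʈ         ʂ       
velar             —         x       
The velar row has no stop member, so the gap is the velar stop /k/.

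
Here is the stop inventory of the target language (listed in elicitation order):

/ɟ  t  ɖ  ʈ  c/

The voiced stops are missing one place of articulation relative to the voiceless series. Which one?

alveolar

place of articulation  voiceless  voiced  
alveolar          t         —       
retroflex         ʈ         ɖ       
palatal           c         ɟ       
Every place of articulation has a voiced member except alveolar, where /d/ would be expected.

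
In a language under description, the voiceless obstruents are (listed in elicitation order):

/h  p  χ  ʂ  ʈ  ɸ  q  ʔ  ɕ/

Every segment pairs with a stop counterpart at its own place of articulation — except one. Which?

Bilabial: /p/ ~ /ɸ/
Retroflex: /ʈ/ ~ /ʂ/
Uvular: /q/ ~ /χ/
Glottal: /ʔ/ ~ /h/
Alveolo-palatal: only /ɕ/ (fricative); no stop partner.
So /ɕ/ is the unpaired segment.

/ɕ/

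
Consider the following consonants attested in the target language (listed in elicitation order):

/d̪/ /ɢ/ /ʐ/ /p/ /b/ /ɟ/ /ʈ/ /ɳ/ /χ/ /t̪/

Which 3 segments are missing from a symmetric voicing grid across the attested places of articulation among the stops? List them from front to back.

place of articulation  voiceless  voiced  
bilabial          p         b       
dental            t̪        d̪      
retroflex         ʈ         —       
palatal           —         ɟ       
uvular            —         ɢ       
Gaps, from front to back: retroflex lacks voiced (/ɖ/); palatal lacks voiceless (/c/); uvular lacks voiceless (/q/).

/ɖ/, /c/, /q/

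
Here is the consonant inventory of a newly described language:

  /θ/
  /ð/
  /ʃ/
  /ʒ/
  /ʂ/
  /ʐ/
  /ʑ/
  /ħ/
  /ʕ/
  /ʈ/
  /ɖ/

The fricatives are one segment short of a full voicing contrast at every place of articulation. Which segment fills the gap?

/ɕ/

dental: voiceless /θ/, voiced /ð/.
postalveolar: voiceless /ʃ/, voiced /ʒ/.
retroflex: voiceless /ʂ/, voiced /ʐ/.
alveolo-palatal: voiceless —, voiced /ʑ/.
pharyngeal: voiceless /ħ/, voiced /ʕ/.
The alveolo-palatal row has no voiceless member, so the gap is the voiceless alveolo-palatal fricative /ɕ/.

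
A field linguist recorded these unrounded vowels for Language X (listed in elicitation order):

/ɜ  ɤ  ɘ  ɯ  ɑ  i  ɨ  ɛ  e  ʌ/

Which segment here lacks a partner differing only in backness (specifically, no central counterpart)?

/ɑ/

High: /i/ ~ /ɨ/ ~ /ɯ/
High-mid: /e/ ~ /ɘ/ ~ /ɤ/
Low-mid: /ɛ/ ~ /ɜ/ ~ /ʌ/
Low: only /ɑ/ (back); no central partner.
So /ɑ/ is the unpaired segment.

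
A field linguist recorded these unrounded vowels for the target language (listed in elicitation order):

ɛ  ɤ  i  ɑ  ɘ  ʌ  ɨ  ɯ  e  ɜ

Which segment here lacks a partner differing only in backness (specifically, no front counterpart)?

High: /i/ ~ /ɨ/ ~ /ɯ/
High-mid: /e/ ~ /ɘ/ ~ /ɤ/
Low-mid: /ɛ/ ~ /ɜ/ ~ /ʌ/
Low: only /ɑ/ (back); no front partner.
So /ɑ/ is the unpaired segment.

/ɑ/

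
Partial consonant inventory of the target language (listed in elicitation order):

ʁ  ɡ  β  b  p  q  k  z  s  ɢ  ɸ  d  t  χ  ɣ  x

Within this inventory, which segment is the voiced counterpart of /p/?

/p/ is a voiceless bilabial stop.
The voiced counterpart is a voiced bilabial stop — in this inventory, /b/.

/b/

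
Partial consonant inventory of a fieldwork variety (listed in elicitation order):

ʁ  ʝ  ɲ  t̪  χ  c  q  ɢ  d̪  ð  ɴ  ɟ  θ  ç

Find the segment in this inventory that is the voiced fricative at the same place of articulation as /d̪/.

/d̪/ is a voiced dental stop.
The voiced fricative at the same place is a voiced dental fricative — in this inventory, /ð/.

/ð/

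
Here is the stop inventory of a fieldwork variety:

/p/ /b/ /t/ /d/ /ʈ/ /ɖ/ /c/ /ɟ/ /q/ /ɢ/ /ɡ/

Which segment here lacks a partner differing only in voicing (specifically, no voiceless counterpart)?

/ɡ/

Bilabial: /p/ ~ /b/
Alveolar: /t/ ~ /d/
Retroflex: /ʈ/ ~ /ɖ/
Palatal: /c/ ~ /ɟ/
Uvular: /q/ ~ /ɢ/
Velar: only /ɡ/ (voiced); no voiceless partner.
So /ɡ/ is the unpaired segment.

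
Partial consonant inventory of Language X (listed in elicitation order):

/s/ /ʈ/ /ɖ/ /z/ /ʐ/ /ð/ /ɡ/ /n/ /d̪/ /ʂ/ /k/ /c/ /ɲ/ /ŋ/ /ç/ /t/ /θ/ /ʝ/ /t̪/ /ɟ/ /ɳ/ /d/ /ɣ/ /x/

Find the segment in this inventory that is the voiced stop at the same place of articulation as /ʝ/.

/ɟ/

/ʝ/ is a voiced palatal fricative.
The voiced stop at the same place is a voiced palatal stop — in this inventory, /ɟ/.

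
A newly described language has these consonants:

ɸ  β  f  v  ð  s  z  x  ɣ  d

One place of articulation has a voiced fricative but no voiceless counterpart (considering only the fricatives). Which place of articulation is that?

bilabial: voiceless /ɸ/, voiced /β/.
labiodental: voiceless /f/, voiced /v/.
dental: voiceless —, voiced /ð/.
alveolar: voiceless /s/, voiced /z/.
velar: voiceless /x/, voiced /ɣ/.
Every place of articulation has a voiceless member except dental, where /θ/ would be expected.

dental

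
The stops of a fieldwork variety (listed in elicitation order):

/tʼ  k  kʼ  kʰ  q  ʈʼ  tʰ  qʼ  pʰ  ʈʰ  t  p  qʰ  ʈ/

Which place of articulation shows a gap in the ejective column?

bilabial

Plain: /p/ (bilabial), /t/ (alveolar), /ʈ/ (retroflex), /k/ (velar), /q/ (uvular).
Aspirated: /pʰ/ (bilabial), /tʰ/ (alveolar), /ʈʰ/ (retroflex), /kʰ/ (velar), /qʰ/ (uvular).
Ejective: /tʼ/ (alveolar), /ʈʼ/ (retroflex), /kʼ/ (velar), /qʼ/ (uvular).
Every place of articulation has an ejective member except bilabial, where /pʼ/ would be expected.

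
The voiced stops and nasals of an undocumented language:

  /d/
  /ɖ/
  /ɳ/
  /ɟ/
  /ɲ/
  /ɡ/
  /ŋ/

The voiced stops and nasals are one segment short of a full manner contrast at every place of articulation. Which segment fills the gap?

alveolar: oral stop /d/, nasal —.
retroflex: oral stop /ɖ/, nasal /ɳ/.
palatal: oral stop /ɟ/, nasal /ɲ/.
velar: oral stop /ɡ/, nasal /ŋ/.
The alveolar row has no nasal member, so the gap is the alveolar nasal /n/.

/n/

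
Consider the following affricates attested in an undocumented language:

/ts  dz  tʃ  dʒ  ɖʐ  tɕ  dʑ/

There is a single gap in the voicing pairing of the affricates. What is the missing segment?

/ʈʂ/

Voiceless: /ts/ (alveolar), /tʃ/ (postalveolar), /tɕ/ (alveolo-palatal).
Voiced: /dz/ (alveolar), /dʒ/ (postalveolar), /ɖʐ/ (retroflex), /dʑ/ (alveolo-palatal).
The retroflex row has no voiceless member, so the gap is the voiceless retroflex affricate /ʈʂ/.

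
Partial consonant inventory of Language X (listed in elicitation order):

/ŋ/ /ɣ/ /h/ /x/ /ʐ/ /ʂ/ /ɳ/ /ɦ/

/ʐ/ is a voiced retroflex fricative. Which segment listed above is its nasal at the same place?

/ɳ/

The nasal at the same place is a retroflex nasal — in this inventory, /ɳ/.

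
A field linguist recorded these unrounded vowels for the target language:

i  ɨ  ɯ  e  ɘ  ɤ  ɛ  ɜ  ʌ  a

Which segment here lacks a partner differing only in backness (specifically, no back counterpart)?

High: /i/ ~ /ɨ/ ~ /ɯ/
High-mid: /e/ ~ /ɘ/ ~ /ɤ/
Low-mid: /ɛ/ ~ /ɜ/ ~ /ʌ/
Low: only /a/ (front); no back partner.
So /a/ is the unpaired segment.

/a/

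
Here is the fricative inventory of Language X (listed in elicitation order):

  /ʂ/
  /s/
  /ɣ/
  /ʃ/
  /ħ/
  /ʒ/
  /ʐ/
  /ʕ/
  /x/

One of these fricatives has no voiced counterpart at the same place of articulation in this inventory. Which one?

/s/

Postalveolar: /ʃ/ ~ /ʒ/
Retroflex: /ʂ/ ~ /ʐ/
Velar: /x/ ~ /ɣ/
Pharyngeal: /ħ/ ~ /ʕ/
Alveolar: only /s/ (voiceless); no voiced partner.
So /s/ is the unpaired segment.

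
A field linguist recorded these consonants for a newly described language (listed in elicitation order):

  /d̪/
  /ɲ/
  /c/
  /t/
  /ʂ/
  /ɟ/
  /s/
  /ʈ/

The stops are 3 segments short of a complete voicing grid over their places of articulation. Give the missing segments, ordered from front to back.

Voiceless: /t/ (alveolar), /ʈ/ (retroflex), /c/ (palatal).
Voiced: /d̪/ (dental), /ɟ/ (palatal).
Gaps, from front to back: dental lacks voiceless (/t̪/); alveolar lacks voiced (/d/); retroflex lacks voiced (/ɖ/).

/t̪/, /d/, /ɖ/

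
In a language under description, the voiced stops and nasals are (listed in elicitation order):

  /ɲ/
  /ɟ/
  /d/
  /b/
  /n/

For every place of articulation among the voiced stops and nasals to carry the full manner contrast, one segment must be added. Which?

/m/

Oral stop: /b/ (bilabial), /d/ (alveolar), /ɟ/ (palatal).
Nasal: /n/ (alveolar), /ɲ/ (palatal).
The bilabial row has no nasal member, so the gap is the bilabial nasal /m/.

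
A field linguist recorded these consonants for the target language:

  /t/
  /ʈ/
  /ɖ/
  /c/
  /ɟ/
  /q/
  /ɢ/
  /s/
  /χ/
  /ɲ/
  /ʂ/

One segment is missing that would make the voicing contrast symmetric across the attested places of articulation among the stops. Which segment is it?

/d/

place of articulation  voiceless  voiced  
alveolar          t         —       
retroflex         ʈ         ɖ       
palatal           c         ɟ       
uvular            q         ɢ       
The alveolar row has no voiced member, so the gap is the voiced alveolar stop /d/.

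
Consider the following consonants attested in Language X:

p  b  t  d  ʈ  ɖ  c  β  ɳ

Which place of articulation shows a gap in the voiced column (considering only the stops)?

bilabial: voiceless /p/, voiced /b/.
alveolar: voiceless /t/, voiced /d/.
retroflex: voiceless /ʈ/, voiced /ɖ/.
palatal: voiceless /c/, voiced —.
Every place of articulation has a voiced member except palatal, where /ɟ/ would be expected.

palatal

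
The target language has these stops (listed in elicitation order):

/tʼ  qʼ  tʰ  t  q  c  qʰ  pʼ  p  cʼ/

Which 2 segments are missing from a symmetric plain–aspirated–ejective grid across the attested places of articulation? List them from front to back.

/pʰ/, /cʰ/

bilabial: plain /p/, aspirated —, ejective /pʼ/.
alveolar: plain /t/, aspirated /tʰ/, ejective /tʼ/.
palatal: plain /c/, aspirated —, ejective /cʼ/.
uvular: plain /q/, aspirated /qʰ/, ejective /qʼ/.
Gaps, from front to back: bilabial lacks aspirated (/pʰ/); palatal lacks aspirated (/cʰ/).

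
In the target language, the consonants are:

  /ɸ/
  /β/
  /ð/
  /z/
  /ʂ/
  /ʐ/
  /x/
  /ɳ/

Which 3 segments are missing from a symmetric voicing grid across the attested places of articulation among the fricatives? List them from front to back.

/θ/, /s/, /ɣ/

Voiceless: /ɸ/ (bilabial), /ʂ/ (retroflex), /x/ (velar).
Voiced: /β/ (bilabial), /ð/ (dental), /z/ (alveolar), /ʐ/ (retroflex).
Gaps, from front to back: dental lacks voiceless (/θ/); alveolar lacks voiceless (/s/); velar lacks voiced (/ɣ/).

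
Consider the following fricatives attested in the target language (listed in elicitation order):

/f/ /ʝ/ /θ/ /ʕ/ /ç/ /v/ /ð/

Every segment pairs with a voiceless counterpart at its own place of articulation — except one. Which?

/ʕ/

Labiodental: /f/ ~ /v/
Dental: /θ/ ~ /ð/
Palatal: /ç/ ~ /ʝ/
Pharyngeal: only /ʕ/ (voiced); no voiceless partner.
So /ʕ/ is the unpaired segment.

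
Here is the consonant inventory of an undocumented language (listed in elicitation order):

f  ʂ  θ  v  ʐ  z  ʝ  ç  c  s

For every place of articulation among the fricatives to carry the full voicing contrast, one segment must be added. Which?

/ð/

labiodental: voiceless /f/, voiced /v/.
dental: voiceless /θ/, voiced —.
alveolar: voiceless /s/, voiced /z/.
retroflex: voiceless /ʂ/, voiced /ʐ/.
palatal: voiceless /ç/, voiced /ʝ/.
The dental row has no voiced member, so the gap is the voiced dental fricative /ð/.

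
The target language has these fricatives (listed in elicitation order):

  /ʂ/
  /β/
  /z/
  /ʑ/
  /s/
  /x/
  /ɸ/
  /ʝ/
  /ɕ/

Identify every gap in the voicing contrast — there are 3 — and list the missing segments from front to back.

bilabial: voiceless /ɸ/, voiced /β/.
alveolar: voiceless /s/, voiced /z/.
retroflex: voiceless /ʂ/, voiced —.
alveolo-palatal: voiceless /ɕ/, voiced /ʑ/.
palatal: voiceless —, voiced /ʝ/.
velar: voiceless /x/, voiced —.
Gaps, from front to back: retroflex lacks voiced (/ʐ/); palatal lacks voiceless (/ç/); velar lacks voiced (/ɣ/).

/ʐ/, /ç/, /ɣ/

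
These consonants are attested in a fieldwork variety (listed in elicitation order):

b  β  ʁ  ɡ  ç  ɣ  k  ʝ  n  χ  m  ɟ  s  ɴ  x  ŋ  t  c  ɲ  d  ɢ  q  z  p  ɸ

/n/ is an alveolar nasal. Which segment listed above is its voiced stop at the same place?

/d/

The voiced stop at the same place is a voiced alveolar stop — in this inventory, /d/.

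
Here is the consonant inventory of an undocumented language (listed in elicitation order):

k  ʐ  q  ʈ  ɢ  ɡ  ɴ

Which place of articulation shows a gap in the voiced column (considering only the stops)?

Voiceless: /ʈ/ (retroflex), /k/ (velar), /q/ (uvular).
Voiced: /ɡ/ (velar), /ɢ/ (uvular).
Every place of articulation has a voiced member except retroflex, where /ɖ/ would be expected.

retroflex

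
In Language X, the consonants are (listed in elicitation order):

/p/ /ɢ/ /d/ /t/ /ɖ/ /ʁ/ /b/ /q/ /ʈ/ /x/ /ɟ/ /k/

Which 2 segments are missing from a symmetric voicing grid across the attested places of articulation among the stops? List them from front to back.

/c/, /ɡ/

bilabial: voiceless /p/, voiced /b/.
alveolar: voiceless /t/, voiced /d/.
retroflex: voiceless /ʈ/, voiced /ɖ/.
palatal: voiceless —, voiced /ɟ/.
velar: voiceless /k/, voiced —.
uvular: voiceless /q/, voiced /ɢ/.
Gaps, from front to back: palatal lacks voiceless (/c/); velar lacks voiced (/ɡ/).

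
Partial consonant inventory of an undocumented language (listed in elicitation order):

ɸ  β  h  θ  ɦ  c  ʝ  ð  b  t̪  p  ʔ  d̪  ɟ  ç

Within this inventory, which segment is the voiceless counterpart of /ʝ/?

/ç/

/ʝ/ is a voiced palatal fricative.
The voiceless counterpart is a voiceless palatal fricative — in this inventory, /ç/.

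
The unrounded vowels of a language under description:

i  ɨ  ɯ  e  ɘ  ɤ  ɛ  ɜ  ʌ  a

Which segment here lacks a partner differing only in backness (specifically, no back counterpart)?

/a/

High: /i/ ~ /ɨ/ ~ /ɯ/
High-mid: /e/ ~ /ɘ/ ~ /ɤ/
Low-mid: /ɛ/ ~ /ɜ/ ~ /ʌ/
Low: only /a/ (front); no back partner.
So /a/ is the unpaired segment.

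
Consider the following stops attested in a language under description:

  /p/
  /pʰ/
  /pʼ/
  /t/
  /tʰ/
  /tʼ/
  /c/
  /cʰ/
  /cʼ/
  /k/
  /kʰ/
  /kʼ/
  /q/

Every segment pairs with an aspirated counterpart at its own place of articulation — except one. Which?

/q/

Bilabial: /p/ ~ /pʰ/ ~ /pʼ/
Alveolar: /t/ ~ /tʰ/ ~ /tʼ/
Palatal: /c/ ~ /cʰ/ ~ /cʼ/
Velar: /k/ ~ /kʰ/ ~ /kʼ/
Uvular: only /q/ (plain); no aspirated partner.
So /q/ is the unpaired segment.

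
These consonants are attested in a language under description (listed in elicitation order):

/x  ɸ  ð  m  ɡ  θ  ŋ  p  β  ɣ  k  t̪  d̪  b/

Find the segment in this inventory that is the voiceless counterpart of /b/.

/p/

/b/ is a voiced bilabial stop.
The voiceless counterpart is a voiceless bilabial stop — in this inventory, /p/.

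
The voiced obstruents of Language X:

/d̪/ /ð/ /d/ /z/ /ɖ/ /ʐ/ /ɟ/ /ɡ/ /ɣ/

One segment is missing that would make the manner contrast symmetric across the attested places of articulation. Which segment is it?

/ʝ/

dental: stop /d̪/, fricative /ð/.
alveolar: stop /d/, fricative /z/.
retroflex: stop /ɖ/, fricative /ʐ/.
palatal: stop /ɟ/, fricative —.
velar: stop /ɡ/, fricative /ɣ/.
The palatal row has no fricative member, so the gap is the palatal fricative /ʝ/.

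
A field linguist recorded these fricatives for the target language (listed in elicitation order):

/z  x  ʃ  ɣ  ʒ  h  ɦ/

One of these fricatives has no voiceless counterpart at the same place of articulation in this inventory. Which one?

Postalveolar: /ʃ/ ~ /ʒ/
Velar: /x/ ~ /ɣ/
Glottal: /h/ ~ /ɦ/
Alveolar: only /z/ (voiced); no voiceless partner.
So /z/ is the unpaired segment.

/z/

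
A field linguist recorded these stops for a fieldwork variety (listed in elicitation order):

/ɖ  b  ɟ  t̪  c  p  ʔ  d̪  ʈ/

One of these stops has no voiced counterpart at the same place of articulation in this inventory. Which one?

/ʔ/

Bilabial: /p/ ~ /b/
Dental: /t̪/ ~ /d̪/
Retroflex: /ʈ/ ~ /ɖ/
Palatal: /c/ ~ /ɟ/
Glottal: only /ʔ/ (voiceless); no voiced partner.
So /ʔ/ is the unpaired segment.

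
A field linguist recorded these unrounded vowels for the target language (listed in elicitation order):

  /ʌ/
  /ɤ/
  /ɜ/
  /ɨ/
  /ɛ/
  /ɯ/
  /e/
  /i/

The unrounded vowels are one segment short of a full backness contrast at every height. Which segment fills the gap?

/ɘ/

Front: /i/ (high), /e/ (high-mid), /ɛ/ (low-mid).
Central: /ɨ/ (high), /ɜ/ (low-mid).
Back: /ɯ/ (high), /ɤ/ (high-mid), /ʌ/ (low-mid).
The high-mid row has no central member, so the gap is the high-mid central unrounded vowel /ɘ/.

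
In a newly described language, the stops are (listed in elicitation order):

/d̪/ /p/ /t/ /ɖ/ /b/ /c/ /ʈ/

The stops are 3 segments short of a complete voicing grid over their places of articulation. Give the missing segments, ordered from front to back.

bilabial: voiceless /p/, voiced /b/.
dental: voiceless —, voiced /d̪/.
alveolar: voiceless /t/, voiced —.
retroflex: voiceless /ʈ/, voiced /ɖ/.
palatal: voiceless /c/, voiced —.
Gaps, from front to back: dental lacks voiceless (/t̪/); alveolar lacks voiced (/d/); palatal lacks voiced (/ɟ/).

/t̪/, /d/, /ɟ/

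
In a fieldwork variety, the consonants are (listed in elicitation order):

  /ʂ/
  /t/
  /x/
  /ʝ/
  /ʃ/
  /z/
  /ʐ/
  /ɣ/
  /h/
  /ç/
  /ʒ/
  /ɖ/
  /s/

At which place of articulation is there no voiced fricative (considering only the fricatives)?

alveolar: voiceless /s/, voiced /z/.
postalveolar: voiceless /ʃ/, voiced /ʒ/.
retroflex: voiceless /ʂ/, voiced /ʐ/.
palatal: voiceless /ç/, voiced /ʝ/.
velar: voiceless /x/, voiced /ɣ/.
glottal: voiceless /h/, voiced —.
Every place of articulation has a voiced member except glottal, where /ɦ/ would be expected.

glottal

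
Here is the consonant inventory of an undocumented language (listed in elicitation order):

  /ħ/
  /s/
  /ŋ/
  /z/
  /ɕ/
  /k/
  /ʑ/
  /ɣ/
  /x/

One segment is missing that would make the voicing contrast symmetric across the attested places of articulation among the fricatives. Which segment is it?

/ʕ/

alveolar: voiceless /s/, voiced /z/.
alveolo-palatal: voiceless /ɕ/, voiced /ʑ/.
velar: voiceless /x/, voiced /ɣ/.
pharyngeal: voiceless /ħ/, voiced —.
The pharyngeal row has no voiced member, so the gap is the voiced pharyngeal fricative /ʕ/.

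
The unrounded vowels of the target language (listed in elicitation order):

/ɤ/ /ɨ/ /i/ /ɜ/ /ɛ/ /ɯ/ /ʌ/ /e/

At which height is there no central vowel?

high-mid

height            front     central   back    
high              i         ɨ         ɯ       
high-mid          e         —         ɤ       
low-mid           ɛ         ɜ         ʌ       
Every height has a central member except high-mid, where /ɘ/ would be expected.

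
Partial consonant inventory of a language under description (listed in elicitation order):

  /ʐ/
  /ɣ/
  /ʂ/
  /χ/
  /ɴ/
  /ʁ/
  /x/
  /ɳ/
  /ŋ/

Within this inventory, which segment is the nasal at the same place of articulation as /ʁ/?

/ɴ/

/ʁ/ is a voiced uvular fricative.
The nasal at the same place is an uvular nasal — in this inventory, /ɴ/.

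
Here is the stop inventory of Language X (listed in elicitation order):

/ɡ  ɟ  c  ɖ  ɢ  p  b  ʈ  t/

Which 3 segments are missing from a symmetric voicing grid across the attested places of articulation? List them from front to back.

/d/, /k/, /q/

place of articulation  voiceless  voiced  
bilabial          p         b       
alveolar          t         —       
retroflex         ʈ         ɖ       
palatal           c         ɟ       
velar             —         ɡ       
uvular            —         ɢ       
Gaps, from front to back: alveolar lacks voiced (/d/); velar lacks voiceless (/k/); uvular lacks voiceless (/q/).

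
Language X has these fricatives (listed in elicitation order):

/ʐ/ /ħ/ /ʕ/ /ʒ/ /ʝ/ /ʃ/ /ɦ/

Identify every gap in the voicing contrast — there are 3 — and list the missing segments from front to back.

Voiceless: /ʃ/ (postalveolar), /ħ/ (pharyngeal).
Voiced: /ʒ/ (postalveolar), /ʐ/ (retroflex), /ʝ/ (palatal), /ʕ/ (pharyngeal), /ɦ/ (glottal).
Gaps, from front to back: retroflex lacks voiceless (/ʂ/); palatal lacks voiceless (/ç/); glottal lacks voiceless (/h/).

/ʂ/, /ç/, /h/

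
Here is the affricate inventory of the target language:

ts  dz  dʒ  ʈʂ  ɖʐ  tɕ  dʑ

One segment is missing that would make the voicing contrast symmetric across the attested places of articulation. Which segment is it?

place of articulation  voiceless  voiced  
alveolar          ts        dz      
postalveolar      —         dʒ      
retroflex         ʈʂ        ɖʐ      
alveolo-palatal   tɕ        dʑ      
The postalveolar row has no voiceless member, so the gap is the voiceless postalveolar affricate /tʃ/.

/tʃ/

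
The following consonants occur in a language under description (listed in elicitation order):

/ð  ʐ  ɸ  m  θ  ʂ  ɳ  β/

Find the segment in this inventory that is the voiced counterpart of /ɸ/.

/ɸ/ is a voiceless bilabial fricative.
The voiced counterpart is a voiced bilabial fricative — in this inventory, /β/.

/β/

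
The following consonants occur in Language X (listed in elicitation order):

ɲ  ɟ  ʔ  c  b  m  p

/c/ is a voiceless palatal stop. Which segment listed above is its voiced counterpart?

/ɟ/

The voiced counterpart is a voiced palatal stop — in this inventory, /ɟ/.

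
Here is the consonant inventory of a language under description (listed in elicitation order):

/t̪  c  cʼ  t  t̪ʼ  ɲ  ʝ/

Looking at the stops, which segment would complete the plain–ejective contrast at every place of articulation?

Plain: /t̪/ (dental), /t/ (alveolar), /c/ (palatal).
Ejective: /t̪ʼ/ (dental), /cʼ/ (palatal).
The alveolar row has no ejective member, so the gap is the ejective alveolar stop /tʼ/.

/tʼ/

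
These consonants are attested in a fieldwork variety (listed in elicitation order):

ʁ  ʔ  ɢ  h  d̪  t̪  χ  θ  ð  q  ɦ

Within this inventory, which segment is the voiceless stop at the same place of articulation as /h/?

/h/ is a voiceless glottal fricative.
The voiceless stop at the same place is a voiceless glottal stop — in this inventory, /ʔ/.

/ʔ/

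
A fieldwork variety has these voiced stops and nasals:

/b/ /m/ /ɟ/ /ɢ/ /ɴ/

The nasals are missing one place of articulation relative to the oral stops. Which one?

bilabial: oral stop /b/, nasal /m/.
palatal: oral stop /ɟ/, nasal —.
uvular: oral stop /ɢ/, nasal /ɴ/.
Every place of articulation has a nasal member except palatal, where /ɲ/ would be expected.

palatal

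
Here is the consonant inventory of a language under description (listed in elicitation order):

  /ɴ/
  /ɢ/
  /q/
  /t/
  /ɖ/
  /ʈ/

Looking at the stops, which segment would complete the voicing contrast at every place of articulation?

/d/

Voiceless: /t/ (alveolar), /ʈ/ (retroflex), /q/ (uvular).
Voiced: /ɖ/ (retroflex), /ɢ/ (uvular).
The alveolar row has no voiced member, so the gap is the voiced alveolar stop /d/.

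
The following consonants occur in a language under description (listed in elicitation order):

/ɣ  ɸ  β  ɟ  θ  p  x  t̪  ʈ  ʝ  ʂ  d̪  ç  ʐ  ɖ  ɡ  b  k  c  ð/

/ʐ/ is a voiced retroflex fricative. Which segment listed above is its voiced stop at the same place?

The voiced stop at the same place is a voiced retroflex stop — in this inventory, /ɖ/.

/ɖ/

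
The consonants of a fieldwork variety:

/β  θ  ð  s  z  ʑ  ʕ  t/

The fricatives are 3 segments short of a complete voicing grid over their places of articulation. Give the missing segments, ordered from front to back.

place of articulation  voiceless  voiced  
bilabial          —         β       
dental            θ         ð       
alveolar          s         z       
alveolo-palatal   —         ʑ       
pharyngeal        —         ʕ       
Gaps, from front to back: bilabial lacks voiceless (/ɸ/); alveolo-palatal lacks voiceless (/ɕ/); pharyngeal lacks voiceless (/ħ/).

/ɸ/, /ɕ/, /ħ/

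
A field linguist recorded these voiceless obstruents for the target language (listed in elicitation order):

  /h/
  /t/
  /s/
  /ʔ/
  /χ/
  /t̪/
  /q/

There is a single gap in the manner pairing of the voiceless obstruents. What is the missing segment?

/θ/

place of articulation  stop      fricative
dental            t̪        —       
alveolar          t         s       
uvular            q         χ       
glottal           ʔ         h       
The dental row has no fricative member, so the gap is the dental fricative /θ/.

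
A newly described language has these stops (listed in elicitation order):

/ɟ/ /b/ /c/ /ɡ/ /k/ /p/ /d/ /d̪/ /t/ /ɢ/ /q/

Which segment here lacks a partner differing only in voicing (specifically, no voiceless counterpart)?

/d̪/

Bilabial: /p/ ~ /b/
Alveolar: /t/ ~ /d/
Palatal: /c/ ~ /ɟ/
Velar: /k/ ~ /ɡ/
Uvular: /q/ ~ /ɢ/
Dental: only /d̪/ (voiced); no voiceless partner.
So /d̪/ is the unpaired segment.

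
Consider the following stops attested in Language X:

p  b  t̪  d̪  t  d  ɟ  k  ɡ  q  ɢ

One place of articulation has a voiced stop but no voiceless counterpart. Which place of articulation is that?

palatal

bilabial: voiceless /p/, voiced /b/.
dental: voiceless /t̪/, voiced /d̪/.
alveolar: voiceless /t/, voiced /d/.
palatal: voiceless —, voiced /ɟ/.
velar: voiceless /k/, voiced /ɡ/.
uvular: voiceless /q/, voiced /ɢ/.
Every place of articulation has a voiceless member except palatal, where /c/ would be expected.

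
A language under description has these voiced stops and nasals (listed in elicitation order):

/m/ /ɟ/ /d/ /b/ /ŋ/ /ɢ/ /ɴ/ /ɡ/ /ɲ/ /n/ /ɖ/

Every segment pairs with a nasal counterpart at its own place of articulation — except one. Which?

/ɖ/

Bilabial: /b/ ~ /m/
Alveolar: /d/ ~ /n/
Palatal: /ɟ/ ~ /ɲ/
Velar: /ɡ/ ~ /ŋ/
Uvular: /ɢ/ ~ /ɴ/
Retroflex: only /ɖ/ (oral stop); no nasal partner.
So /ɖ/ is the unpaired segment.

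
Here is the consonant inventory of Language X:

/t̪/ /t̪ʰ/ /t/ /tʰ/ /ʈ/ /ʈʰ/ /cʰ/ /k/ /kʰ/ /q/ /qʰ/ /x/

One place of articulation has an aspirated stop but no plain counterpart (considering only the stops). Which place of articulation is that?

dental: plain /t̪/, aspirated /t̪ʰ/.
alveolar: plain /t/, aspirated /tʰ/.
retroflex: plain /ʈ/, aspirated /ʈʰ/.
palatal: plain —, aspirated /cʰ/.
velar: plain /k/, aspirated /kʰ/.
uvular: plain /q/, aspirated /qʰ/.
Every place of articulation has a plain member except palatal, where /c/ would be expected.

palatal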